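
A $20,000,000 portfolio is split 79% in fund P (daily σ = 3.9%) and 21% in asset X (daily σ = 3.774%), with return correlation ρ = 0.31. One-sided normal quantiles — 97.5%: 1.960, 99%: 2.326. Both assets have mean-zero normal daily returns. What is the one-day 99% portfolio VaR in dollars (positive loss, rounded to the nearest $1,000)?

σ_p² = 0.79²·3.9² + 0.21²·3.774² + 2·0.31·0.79·0.21·3.9·3.774 = 11.6346 (%²).
σ_p = √11.6346 = 3.411%.
VaR = 2.326 × 3.411% = 7.934%; on $20,000,000 that is $1,586,800.

$1,587,000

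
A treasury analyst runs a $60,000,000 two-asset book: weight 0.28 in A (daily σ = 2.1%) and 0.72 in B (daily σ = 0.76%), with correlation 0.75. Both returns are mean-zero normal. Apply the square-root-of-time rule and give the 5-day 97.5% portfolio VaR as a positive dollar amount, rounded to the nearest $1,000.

σ_p = √(0.28²·2.1² + 0.72²·0.76² + 2·0.75·0.28·0.72·2.1·0.76) = 1.062%.
σ_{5d} = 1.062% × √5 = 2.375%.
z(97.5%) = 1.960.
VaR = 1.960 × 2.375% = 4.655%; on $60,000,000 that is $2,793,000.

$2,793,000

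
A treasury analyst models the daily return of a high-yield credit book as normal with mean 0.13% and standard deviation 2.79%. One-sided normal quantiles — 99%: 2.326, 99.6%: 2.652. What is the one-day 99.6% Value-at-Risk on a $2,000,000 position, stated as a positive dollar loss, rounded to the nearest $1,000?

VaR = −μ + z·σ = −(0.13%) + 2.652 × 2.79% = 7.269%.
On $2,000,000: 0.07269 × $2,000,000 = $145,380.

$145,000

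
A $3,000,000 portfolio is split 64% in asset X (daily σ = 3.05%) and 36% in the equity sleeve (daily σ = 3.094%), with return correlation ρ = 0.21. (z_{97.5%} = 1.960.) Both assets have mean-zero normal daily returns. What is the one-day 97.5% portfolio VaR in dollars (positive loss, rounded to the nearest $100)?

σ_p² = 0.64²·3.05² + 0.36²·3.094² + 2·0.21·0.64·0.36·3.05·3.094 = 5.9641 (%²).
σ_p = √5.9641 = 2.442%.
VaR = 1.960 × 2.442% = 4.786%; on $3,000,000 that is $143,580.

$143,600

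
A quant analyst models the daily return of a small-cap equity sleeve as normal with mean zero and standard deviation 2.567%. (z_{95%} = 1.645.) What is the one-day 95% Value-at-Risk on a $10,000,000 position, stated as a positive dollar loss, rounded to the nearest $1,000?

$422,000

VaR = z·σ = 1.645 × 2.567% = 4.223%.
On $10,000,000: 0.04223 × $10,000,000 = $422,300.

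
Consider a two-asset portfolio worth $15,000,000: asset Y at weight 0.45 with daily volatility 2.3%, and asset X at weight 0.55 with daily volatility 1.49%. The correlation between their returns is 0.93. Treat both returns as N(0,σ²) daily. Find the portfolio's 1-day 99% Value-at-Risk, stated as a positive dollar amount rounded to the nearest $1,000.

σ_p² = 0.45²·2.3² + 0.55²·1.49² + 2·0.93·0.45·0.55·2.3·1.49 = 3.3204 (%²).
σ_p = √3.3204 = 1.822%.
At 99%, z = 2.326.
VaR = 2.326 × 1.822% = 4.238%; on $15,000,000 that is $635,700.

$636,000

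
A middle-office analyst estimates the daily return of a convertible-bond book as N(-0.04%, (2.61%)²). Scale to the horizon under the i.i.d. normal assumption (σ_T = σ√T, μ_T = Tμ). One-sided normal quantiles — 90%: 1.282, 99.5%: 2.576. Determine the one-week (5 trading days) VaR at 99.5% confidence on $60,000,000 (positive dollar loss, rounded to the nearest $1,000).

σ_{5d} = 2.61% × √5 = 5.836%; μ_{5d} = 5 × -0.04% = -0.200%.
VaR = −(-0.200%) + 2.576 × 5.836% = 15.234%.
On $60,000,000: 0.15234 × $60,000,000 = $9,140,400.

$9,140,000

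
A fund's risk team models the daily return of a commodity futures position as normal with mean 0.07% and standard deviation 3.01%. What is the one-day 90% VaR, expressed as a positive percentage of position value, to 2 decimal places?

At 90% one-sided, z = 1.282.
VaR = −μ + z·σ = −(0.07%) + 1.282 × 3.01% = 3.789%.

3.79%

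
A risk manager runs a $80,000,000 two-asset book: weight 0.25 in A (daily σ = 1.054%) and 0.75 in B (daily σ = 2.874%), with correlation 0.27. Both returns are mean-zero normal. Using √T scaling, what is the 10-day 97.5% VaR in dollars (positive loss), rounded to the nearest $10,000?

σ_p = √(0.25²·1.054² + 0.75²·2.874² + 2·0.27·0.25·0.75·1.054·2.874) = 2.241%.
σ_{10d} = 2.241% × √10 = 7.087%.
z(97.5%) = 1.960.
VaR = 1.960 × 7.087% = 13.891%; on $80,000,000 that is $11,112,800.

$11,110,000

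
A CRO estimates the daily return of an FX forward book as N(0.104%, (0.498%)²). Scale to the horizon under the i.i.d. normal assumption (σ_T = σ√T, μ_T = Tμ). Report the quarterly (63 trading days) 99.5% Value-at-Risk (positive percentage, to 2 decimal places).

3.63%

At 99.5%, z = 2.576.
σ_{63d} = 0.498% × √63 = 3.953%; μ_{63d} = 63 × 0.104% = 6.552%.
VaR = −(6.552%) + 2.576 × 3.953% = 3.631%.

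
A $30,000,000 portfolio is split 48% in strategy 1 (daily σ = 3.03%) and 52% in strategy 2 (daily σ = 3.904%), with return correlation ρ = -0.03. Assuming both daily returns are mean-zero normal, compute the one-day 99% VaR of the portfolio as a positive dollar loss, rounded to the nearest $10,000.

$1,720,000

σ_p² = 0.48²·3.03² + 0.52²·3.904² + 2·-0.03·0.48·0.52·3.03·3.904 = 6.0594 (%²).
σ_p = √6.0594 = 2.462%.
At 99%, z = 2.326.
VaR = 2.326 × 2.462% = 5.727%; on $30,000,000 that is $1,718,100.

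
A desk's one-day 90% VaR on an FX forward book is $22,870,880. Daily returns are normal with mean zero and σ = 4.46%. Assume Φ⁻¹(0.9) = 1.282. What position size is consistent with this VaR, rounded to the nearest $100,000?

$400,000,000

VaR as a fraction of value: z·σ = 1.282 × 4.46% = 5.71772%.
Position = $22,870,880 / 0.0571772 = $400,000,000.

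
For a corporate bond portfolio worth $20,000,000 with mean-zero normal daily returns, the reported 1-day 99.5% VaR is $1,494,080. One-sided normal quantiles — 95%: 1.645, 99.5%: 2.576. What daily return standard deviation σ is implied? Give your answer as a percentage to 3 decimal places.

2.900%

VaR as a fraction: $1,494,080 / $20,000,000 = 7.470%.
σ = VaR / z = 7.470% / 2.576 = 2.900%.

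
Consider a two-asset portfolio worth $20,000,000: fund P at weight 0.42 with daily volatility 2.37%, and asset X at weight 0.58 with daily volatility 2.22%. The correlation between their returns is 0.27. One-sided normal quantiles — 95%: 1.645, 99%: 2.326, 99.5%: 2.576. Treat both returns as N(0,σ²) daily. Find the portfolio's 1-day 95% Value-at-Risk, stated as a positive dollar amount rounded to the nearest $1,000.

σ_p² = 0.42²·2.37² + 0.58²·2.22² + 2·0.27·0.42·0.58·2.37·2.22 = 3.3408 (%²).
σ_p = √3.3408 = 1.828%.
VaR = 1.645 × 1.828% = 3.007%; on $20,000,000 that is $601,400.

$601,000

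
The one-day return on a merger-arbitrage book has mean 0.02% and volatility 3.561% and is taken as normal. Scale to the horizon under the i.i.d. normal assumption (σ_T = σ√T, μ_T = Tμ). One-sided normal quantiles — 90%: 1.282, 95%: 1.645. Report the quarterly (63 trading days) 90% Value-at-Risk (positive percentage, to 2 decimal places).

σ_{63d} = 3.561% × √63 = 28.265%; μ_{63d} = 63 × 0.02% = 1.260%.
VaR = −(1.260%) + 1.282 × 28.265% = 34.976%.

34.98%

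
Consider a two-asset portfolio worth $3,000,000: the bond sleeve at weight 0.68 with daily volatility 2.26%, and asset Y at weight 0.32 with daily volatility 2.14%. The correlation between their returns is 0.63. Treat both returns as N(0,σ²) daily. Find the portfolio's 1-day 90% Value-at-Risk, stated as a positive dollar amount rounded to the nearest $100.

$78,400

σ_p² = 0.68²·2.26² + 0.32²·2.14² + 2·0.63·0.68·0.32·2.26·2.14 = 4.1567 (%²).
σ_p = √4.1567 = 2.039%.
At 90%, z = 1.282.
VaR = 1.282 × 2.039% = 2.614%; on $3,000,000 that is $78,420.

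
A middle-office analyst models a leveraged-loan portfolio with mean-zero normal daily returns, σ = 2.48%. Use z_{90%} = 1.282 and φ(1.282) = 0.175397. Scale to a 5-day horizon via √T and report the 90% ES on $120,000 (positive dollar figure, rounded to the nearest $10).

σ_{5d} = 2.48% × √5 = 5.545%.
ES multiplier = φ(z)/(1−α) = 0.175397/0.1 = 1.754.
ES = 5.545% × 1.754 = 9.726%; on $120,000: $11,671.

$11,670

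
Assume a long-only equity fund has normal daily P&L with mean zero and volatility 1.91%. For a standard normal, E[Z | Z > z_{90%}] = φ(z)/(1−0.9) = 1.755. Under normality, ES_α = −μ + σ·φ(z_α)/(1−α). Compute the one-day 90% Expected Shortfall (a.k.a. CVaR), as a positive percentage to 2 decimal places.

ES = 1.91% × 1.755 = 3.352%.

3.35%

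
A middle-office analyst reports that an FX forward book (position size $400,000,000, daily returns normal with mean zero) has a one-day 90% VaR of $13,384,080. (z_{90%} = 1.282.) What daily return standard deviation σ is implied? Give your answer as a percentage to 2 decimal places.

VaR as a fraction: $13,384,080 / $400,000,000 = 3.346%.
σ = VaR / z = 3.346% / 1.282 = 2.610%.

2.61%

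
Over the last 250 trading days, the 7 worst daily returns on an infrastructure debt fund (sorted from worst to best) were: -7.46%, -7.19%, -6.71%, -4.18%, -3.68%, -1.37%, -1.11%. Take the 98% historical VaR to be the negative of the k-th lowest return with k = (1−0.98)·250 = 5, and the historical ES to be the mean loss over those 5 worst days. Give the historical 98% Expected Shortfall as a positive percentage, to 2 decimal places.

The 5 worst returns sum to -29.22%.
ES = −(-29.22%) / 5 = 5.844% ≈ 5.84%.

5.84%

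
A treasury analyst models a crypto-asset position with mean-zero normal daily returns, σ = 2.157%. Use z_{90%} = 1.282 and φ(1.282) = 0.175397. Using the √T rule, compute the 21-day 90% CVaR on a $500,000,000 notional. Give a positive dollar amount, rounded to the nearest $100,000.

σ_{21d} = 2.157% × √21 = 9.885%.
ES multiplier = φ(z)/(1−α) = 0.175397/0.1 = 1.754.
ES = 9.885% × 1.754 = 17.338%; on $500,000,000: $86,690,000.

$86,700,000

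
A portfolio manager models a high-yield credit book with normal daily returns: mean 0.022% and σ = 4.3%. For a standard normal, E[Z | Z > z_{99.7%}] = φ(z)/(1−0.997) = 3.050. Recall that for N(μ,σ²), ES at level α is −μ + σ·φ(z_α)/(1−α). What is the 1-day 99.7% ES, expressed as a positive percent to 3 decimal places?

ES = −(0.022%) + 4.3% × 3.050 = 13.093%.

13.093%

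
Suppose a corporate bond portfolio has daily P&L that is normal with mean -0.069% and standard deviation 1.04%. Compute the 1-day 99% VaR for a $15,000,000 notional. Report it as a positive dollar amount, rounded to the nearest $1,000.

At 99% one-sided, z = 2.326.
VaR = −μ + z·σ = −(-0.069%) + 2.326 × 1.04% = 2.488%.
On $15,000,000: 0.02488 × $15,000,000 = $373,200.

$373,000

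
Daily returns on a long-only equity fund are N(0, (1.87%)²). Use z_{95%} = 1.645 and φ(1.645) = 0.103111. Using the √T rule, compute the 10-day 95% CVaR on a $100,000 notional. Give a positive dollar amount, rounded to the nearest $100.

σ_{10d} = 1.87% × √10 = 5.913%.
ES multiplier = φ(z)/(1−α) = 0.103111/0.05 = 2.062.
ES = 5.913% × 2.062 = 12.193%; on $100,000: $12,193.

$12,200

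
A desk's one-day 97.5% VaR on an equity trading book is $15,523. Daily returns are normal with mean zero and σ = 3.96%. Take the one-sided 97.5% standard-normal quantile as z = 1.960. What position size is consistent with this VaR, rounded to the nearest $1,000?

$200,000

VaR as a fraction of value: z·σ = 1.960 × 3.96% = 7.7616%.
Position = $15,523 / 0.077616 = $199,997.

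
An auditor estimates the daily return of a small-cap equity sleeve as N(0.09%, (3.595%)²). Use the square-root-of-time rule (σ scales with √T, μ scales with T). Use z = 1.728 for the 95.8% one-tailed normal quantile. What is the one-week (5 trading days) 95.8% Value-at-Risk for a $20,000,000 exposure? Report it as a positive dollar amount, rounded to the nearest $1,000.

σ_{5d} = 3.595% × √5 = 8.039%; μ_{5d} = 5 × 0.09% = 0.450%.
VaR = −(0.450%) + 1.728 × 8.039% = 13.441%.
On $20,000,000: 0.13441 × $20,000,000 = $2,688,200.

$2,688,000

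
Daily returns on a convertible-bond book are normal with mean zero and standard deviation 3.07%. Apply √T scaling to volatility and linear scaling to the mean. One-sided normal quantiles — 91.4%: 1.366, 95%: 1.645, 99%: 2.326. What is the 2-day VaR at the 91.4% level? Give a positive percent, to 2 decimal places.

5.93%

σ_{2d} = 3.07% × √2 = 4.342%.
VaR = 1.366 × 4.342% = 5.931%.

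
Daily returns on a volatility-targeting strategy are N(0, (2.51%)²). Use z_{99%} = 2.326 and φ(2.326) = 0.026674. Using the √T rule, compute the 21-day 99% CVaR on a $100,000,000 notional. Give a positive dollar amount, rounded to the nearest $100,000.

σ_{21d} = 2.51% × √21 = 11.502%.
ES multiplier = φ(z)/(1−α) = 0.026674/0.01 = 2.667.
ES = 11.502% × 2.667 = 30.676%; on $100,000,000: $30,676,000.

$30,700,000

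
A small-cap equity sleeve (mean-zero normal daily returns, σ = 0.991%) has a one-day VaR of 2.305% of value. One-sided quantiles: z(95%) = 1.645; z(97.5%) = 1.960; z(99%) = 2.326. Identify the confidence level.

Implied z = VaR/σ = 2.305 / 0.991 = 2.326.
This matches z(99%) = 2.326.

99%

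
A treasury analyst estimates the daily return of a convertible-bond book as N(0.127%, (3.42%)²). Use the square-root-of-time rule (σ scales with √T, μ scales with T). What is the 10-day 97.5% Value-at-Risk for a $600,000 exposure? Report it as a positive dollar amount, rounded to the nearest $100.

$119,600

At 97.5%, z = 1.960.
σ_{10d} = 3.42% × √10 = 10.815%; μ_{10d} = 10 × 0.127% = 1.270%.
VaR = −(1.270%) + 1.960 × 10.815% = 19.927%.
On $600,000: 0.19927 × $600,000 = $119,562.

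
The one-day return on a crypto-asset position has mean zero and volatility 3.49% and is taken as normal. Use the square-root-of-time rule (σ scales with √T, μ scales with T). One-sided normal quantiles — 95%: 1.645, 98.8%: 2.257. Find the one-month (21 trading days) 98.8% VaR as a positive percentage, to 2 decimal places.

36.10%

σ_{21d} = 3.49% × √21 = 15.993%.
VaR = 2.257 × 15.993% = 36.096%.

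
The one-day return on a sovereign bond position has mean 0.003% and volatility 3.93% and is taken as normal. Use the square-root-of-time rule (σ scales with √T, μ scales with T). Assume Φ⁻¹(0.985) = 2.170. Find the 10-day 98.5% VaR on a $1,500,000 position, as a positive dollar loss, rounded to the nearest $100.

σ_{10d} = 3.93% × √10 = 12.428%; μ_{10d} = 10 × 0.003% = 0.030%.
VaR = −(0.030%) + 2.170 × 12.428% = 26.939%.
On $1,500,000: 0.26939 × $1,500,000 = $404,085.

$404,100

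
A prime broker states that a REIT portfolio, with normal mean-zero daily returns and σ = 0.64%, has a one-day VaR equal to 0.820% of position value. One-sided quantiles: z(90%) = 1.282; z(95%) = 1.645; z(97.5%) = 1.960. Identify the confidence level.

Implied z = VaR/σ = 0.820 / 0.64 = 1.281.
This matches z(90%) = 1.282.

90%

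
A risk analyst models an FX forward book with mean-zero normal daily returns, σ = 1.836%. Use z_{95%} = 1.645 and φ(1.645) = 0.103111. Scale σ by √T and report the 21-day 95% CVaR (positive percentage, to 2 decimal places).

σ_{21d} = 1.836% × √21 = 8.414%.
ES multiplier = φ(z)/(1−α) = 0.103111/0.05 = 2.062.
ES = 8.414% × 2.062 = 17.350%.

17.35%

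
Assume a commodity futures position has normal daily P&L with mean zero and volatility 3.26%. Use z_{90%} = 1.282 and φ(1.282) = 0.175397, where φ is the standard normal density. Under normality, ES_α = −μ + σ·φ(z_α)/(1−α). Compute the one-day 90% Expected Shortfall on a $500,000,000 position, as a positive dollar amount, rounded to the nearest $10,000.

$28,590,000

Tail multiplier: φ(z)/(1−α) = 0.175397 / 0.1 = 1.754.
ES = 3.26% × 1.754 = 5.718%.
On $500,000,000: 0.05718 × $500,000,000 = $28,590,000.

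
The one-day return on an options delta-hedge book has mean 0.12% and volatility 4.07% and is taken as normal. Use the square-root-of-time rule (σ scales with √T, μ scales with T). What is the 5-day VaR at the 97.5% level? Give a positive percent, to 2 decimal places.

17.24%

At 97.5%, z = 1.960.
σ_{5d} = 4.07% × √5 = 9.101%; μ_{5d} = 5 × 0.12% = 0.600%.
VaR = −(0.600%) + 1.960 × 9.101% = 17.238%.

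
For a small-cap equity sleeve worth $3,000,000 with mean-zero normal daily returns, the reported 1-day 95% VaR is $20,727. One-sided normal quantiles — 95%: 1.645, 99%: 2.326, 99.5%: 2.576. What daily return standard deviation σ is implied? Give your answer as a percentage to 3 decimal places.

VaR as a fraction: $20,727 / $3,000,000 = 0.691%.
σ = VaR / z = 0.691% / 1.645 = 0.420%.

0.420%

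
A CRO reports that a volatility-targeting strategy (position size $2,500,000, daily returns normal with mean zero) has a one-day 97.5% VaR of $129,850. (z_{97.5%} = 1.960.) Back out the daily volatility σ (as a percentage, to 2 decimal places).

VaR as a fraction: $129,850 / $2,500,000 = 5.194%.
σ = VaR / z = 5.194% / 1.960 = 2.650%.

2.65%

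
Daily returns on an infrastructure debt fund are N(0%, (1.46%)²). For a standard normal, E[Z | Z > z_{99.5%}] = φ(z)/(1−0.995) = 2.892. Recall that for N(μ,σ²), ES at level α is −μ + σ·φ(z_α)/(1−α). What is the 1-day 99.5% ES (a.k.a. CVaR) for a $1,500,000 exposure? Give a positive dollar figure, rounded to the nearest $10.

ES = 1.46% × 2.892 = 4.222%.
On $1,500,000: 0.04222 × $1,500,000 = $63,330.

$63,330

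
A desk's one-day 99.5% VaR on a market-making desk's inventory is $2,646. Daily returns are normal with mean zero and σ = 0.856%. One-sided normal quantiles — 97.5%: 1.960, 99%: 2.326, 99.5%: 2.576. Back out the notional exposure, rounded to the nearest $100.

$120,000

VaR as a fraction of value: z·σ = 2.576 × 0.856% = 2.20506%.
Position = $2,646 / 0.0220506 = $119,997.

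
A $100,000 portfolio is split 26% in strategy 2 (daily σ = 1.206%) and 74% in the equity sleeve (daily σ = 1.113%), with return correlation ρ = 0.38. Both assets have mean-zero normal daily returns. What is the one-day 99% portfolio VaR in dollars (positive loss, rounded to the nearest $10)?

σ_p² = 0.26²·1.206² + 0.74²·1.113² + 2·0.38·0.26·0.74·1.206·1.113 = 0.9729 (%²).
σ_p = √0.9729 = 0.986%.
At 99%, z = 2.326.
VaR = 2.326 × 0.986% = 2.293%; on $100,000 that is $2,293.

$2,290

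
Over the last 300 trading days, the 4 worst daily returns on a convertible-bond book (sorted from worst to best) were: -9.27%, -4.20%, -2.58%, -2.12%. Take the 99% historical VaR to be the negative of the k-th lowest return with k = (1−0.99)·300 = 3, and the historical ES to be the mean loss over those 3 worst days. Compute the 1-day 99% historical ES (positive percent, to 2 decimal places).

The 3 worst returns sum to -16.05%.
ES = −(-16.05%) / 3 = 5.35%.

5.35%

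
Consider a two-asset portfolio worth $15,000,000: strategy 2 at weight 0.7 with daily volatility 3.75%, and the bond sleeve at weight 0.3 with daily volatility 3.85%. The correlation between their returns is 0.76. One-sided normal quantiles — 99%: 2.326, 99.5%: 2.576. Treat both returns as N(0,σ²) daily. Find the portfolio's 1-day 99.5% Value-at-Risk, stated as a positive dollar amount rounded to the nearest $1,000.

$1,384,000

σ_p² = 0.7²·3.75² + 0.3²·3.85² + 2·0.76·0.7·0.3·3.75·3.85 = 12.8331 (%²).
σ_p = √12.8331 = 3.582%.
VaR = 2.576 × 3.582% = 9.227%; on $15,000,000 that is $1,384,050.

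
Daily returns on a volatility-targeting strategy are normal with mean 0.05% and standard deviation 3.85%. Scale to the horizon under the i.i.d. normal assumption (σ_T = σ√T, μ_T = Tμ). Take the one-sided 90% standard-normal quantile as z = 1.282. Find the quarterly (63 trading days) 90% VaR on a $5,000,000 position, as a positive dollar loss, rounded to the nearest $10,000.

σ_{63d} = 3.85% × √63 = 30.558%; μ_{63d} = 63 × 0.05% = 3.150%.
VaR = −(3.150%) + 1.282 × 30.558% = 36.025%.
On $5,000,000: 0.36025 × $5,000,000 = $1,801,250.

$1,800,000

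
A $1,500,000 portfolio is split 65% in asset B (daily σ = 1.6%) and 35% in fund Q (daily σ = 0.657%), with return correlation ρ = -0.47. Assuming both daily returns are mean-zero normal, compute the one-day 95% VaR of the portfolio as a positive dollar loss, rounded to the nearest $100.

$23,500

σ_p² = 0.65²·1.6² + 0.35²·0.657² + 2·-0.47·0.65·0.35·1.6·0.657 = 0.9097 (%²).
σ_p = √0.9097 = 0.954%.
At 95%, z = 1.645.
VaR = 1.645 × 0.954% = 1.569%; on $1,500,000 that is $23,535.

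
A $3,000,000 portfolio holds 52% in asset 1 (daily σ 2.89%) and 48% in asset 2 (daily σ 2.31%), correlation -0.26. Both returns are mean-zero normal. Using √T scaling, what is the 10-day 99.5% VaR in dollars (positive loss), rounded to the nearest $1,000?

$396,000

σ_p = √(0.52²·2.89² + 0.48²·2.31² + 2·-0.26·0.52·0.48·2.89·2.31) = 1.619%.
σ_{10d} = 1.619% × √10 = 5.120%.
z(99.5%) = 2.576.
VaR = 2.576 × 5.120% = 13.189%; on $3,000,000 that is $395,670.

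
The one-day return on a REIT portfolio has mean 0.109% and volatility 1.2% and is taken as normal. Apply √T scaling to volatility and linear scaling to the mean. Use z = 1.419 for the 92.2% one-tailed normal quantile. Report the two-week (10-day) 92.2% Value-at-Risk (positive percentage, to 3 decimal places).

4.295%

σ_{10d} = 1.2% × √10 = 3.795%; μ_{10d} = 10 × 0.109% = 1.090%.
VaR = −(1.090%) + 1.419 × 3.795% = 4.295%.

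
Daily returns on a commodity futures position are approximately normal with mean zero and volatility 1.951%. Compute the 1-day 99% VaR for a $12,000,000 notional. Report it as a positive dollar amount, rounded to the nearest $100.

$544,600

At 99% one-sided, z = 2.326.
VaR = z·σ = 2.326 × 1.951% = 4.538%.
On $12,000,000: 0.04538 × $12,000,000 = $544,560.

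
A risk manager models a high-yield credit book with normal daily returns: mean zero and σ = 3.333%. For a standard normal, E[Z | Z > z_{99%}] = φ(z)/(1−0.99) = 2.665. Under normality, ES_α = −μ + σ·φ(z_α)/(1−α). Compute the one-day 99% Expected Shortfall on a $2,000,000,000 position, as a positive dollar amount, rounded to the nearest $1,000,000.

$178,000,000

ES = 3.333% × 2.665 = 8.882%.
On $2,000,000,000: 0.08882 × $2,000,000,000 = $177,640,000.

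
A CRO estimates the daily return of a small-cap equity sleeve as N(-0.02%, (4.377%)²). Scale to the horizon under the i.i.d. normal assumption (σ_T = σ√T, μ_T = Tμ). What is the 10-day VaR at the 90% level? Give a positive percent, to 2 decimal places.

At 90%, z = 1.282.
σ_{10d} = 4.377% × √10 = 13.841%; μ_{10d} = 10 × -0.02% = -0.200%.
VaR = −(-0.200%) + 1.282 × 13.841% = 17.944%.

17.94%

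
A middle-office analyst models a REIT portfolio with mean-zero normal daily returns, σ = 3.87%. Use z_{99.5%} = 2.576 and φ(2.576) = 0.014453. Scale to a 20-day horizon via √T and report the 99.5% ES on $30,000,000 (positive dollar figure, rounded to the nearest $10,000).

σ_{20d} = 3.87% × √20 = 17.307%.
ES multiplier = φ(z)/(1−α) = 0.014453/0.005 = 2.891.
ES = 17.307% × 2.891 = 50.035%; on $30,000,000: $15,010,500.

$15,010,000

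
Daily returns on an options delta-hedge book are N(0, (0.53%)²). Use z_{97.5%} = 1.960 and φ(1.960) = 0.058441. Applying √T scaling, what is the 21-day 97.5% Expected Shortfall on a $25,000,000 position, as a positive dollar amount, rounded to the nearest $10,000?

$1,420,000

σ_{21d} = 0.53% × √21 = 2.429%.
ES multiplier = φ(z)/(1−α) = 0.058441/0.025 = 2.338.
ES = 2.429% × 2.338 = 5.679%; on $25,000,000: $1,419,750.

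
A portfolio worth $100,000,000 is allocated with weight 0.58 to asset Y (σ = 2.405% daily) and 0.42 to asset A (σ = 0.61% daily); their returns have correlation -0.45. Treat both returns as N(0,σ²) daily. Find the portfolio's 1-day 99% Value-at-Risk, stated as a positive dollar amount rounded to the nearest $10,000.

σ_p² = 0.58²·2.405² + 0.42²·0.61² + 2·-0.45·0.58·0.42·2.405·0.61 = 1.6897 (%²).
σ_p = √1.6897 = 1.300%.
At 99%, z = 2.326.
VaR = 2.326 × 1.300% = 3.024%; on $100,000,000 that is $3,024,000.

$3,020,000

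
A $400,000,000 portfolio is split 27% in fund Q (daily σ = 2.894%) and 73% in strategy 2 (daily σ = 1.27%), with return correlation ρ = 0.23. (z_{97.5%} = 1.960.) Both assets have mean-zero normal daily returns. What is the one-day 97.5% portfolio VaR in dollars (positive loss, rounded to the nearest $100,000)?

$10,500,000

σ_p² = 0.27²·2.894² + 0.73²·1.27² + 2·0.23·0.27·0.73·2.894·1.27 = 1.8033 (%²).
σ_p = √1.8033 = 1.343%.
VaR = 1.960 × 1.343% = 2.632%; on $400,000,000 that is $10,528,000.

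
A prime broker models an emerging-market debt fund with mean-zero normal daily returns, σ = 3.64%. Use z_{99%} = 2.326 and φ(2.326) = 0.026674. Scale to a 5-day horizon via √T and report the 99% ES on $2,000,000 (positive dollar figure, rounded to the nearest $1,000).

$434,000

σ_{5d} = 3.64% × √5 = 8.139%.
ES multiplier = φ(z)/(1−α) = 0.026674/0.01 = 2.667.
ES = 8.139% × 2.667 = 21.707%; on $2,000,000: $434,140.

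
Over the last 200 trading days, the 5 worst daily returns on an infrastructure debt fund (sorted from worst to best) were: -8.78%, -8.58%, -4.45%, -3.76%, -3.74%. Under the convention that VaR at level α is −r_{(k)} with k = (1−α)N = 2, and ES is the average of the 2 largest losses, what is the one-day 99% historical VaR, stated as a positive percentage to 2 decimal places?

k = 2; the 2nd lowest return is -8.58%, so VaR = 8.58%.

8.58%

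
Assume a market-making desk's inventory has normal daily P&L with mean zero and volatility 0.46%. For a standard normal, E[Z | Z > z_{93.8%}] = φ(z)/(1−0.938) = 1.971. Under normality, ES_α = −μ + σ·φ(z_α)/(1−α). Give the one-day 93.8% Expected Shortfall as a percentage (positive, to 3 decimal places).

ES = 0.46% × 1.971 = 0.907%.

0.907%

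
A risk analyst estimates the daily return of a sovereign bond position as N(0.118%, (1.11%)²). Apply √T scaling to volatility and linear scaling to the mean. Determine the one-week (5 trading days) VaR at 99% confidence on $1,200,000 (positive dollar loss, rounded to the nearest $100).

At 99%, z = 2.326.
σ_{5d} = 1.11% × √5 = 2.482%; μ_{5d} = 5 × 0.118% = 0.590%.
VaR = −(0.590%) + 2.326 × 2.482% = 5.183%.
On $1,200,000: 0.05183 × $1,200,000 = $62,196.

$62,200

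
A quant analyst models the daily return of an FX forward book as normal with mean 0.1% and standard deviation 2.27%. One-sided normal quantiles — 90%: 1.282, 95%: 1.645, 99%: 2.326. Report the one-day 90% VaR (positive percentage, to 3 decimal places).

2.810%

VaR = −μ + z·σ = −(0.1%) + 1.282 × 2.27% = 2.810%.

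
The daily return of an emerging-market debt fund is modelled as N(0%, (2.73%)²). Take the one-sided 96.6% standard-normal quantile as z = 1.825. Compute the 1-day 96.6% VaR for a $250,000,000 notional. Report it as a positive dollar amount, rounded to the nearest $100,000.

$12,500,000

VaR = z·σ = 1.825 × 2.73% = 4.982%.
On $250,000,000: 0.04982 × $250,000,000 = $12,455,000.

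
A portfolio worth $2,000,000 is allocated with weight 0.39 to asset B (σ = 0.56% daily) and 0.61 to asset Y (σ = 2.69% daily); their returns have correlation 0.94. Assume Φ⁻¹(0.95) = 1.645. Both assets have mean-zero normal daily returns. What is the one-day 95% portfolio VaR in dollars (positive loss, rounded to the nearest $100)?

σ_p² = 0.39²·0.56² + 0.61²·2.69² + 2·0.94·0.39·0.61·0.56·2.69 = 3.4140 (%²).
σ_p = √3.4140 = 1.848%.
VaR = 1.645 × 1.848% = 3.040%; on $2,000,000 that is $60,800.

$60,800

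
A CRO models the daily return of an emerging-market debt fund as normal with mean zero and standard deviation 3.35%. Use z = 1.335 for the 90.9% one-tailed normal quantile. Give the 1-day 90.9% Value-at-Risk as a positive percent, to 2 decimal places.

4.47%

VaR = z·σ = 1.335 × 3.35% = 4.472%.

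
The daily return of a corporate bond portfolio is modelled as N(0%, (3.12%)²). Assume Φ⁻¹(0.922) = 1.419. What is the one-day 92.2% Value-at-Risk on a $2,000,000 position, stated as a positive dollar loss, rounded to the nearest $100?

$88,500

VaR = z·σ = 1.419 × 3.12% = 4.427%.
On $2,000,000: 0.04427 × $2,000,000 = $88,540.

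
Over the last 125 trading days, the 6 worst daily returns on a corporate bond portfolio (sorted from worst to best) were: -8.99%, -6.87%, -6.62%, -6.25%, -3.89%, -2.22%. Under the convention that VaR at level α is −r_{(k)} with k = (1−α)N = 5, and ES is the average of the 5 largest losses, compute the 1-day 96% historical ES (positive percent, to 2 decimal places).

The 5 worst returns sum to -32.62%.
ES = −(-32.62%) / 5 = 6.524% ≈ 6.52%.

6.52%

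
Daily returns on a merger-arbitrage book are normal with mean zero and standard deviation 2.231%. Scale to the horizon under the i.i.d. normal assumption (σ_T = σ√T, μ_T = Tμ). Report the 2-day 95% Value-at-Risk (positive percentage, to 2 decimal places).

5.19%

At 95%, z = 1.645.
σ_{2d} = 2.231% × √2 = 3.155%.
VaR = 1.645 × 3.155% = 5.190%.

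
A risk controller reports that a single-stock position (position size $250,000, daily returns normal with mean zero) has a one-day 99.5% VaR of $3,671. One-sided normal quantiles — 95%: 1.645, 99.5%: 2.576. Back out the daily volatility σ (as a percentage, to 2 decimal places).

0.57%

VaR as a fraction: $3,671 / $250,000 = 1.468%.
σ = VaR / z = 1.468% / 2.576 = 0.570%.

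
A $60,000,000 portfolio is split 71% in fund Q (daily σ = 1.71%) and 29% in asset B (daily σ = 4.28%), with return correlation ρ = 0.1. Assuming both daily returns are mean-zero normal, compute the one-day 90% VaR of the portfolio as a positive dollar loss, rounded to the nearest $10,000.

σ_p² = 0.71²·1.71² + 0.29²·4.28² + 2·0.1·0.71·0.29·1.71·4.28 = 3.3160 (%²).
σ_p = √3.3160 = 1.821%.
At 90%, z = 1.282.
VaR = 1.282 × 1.821% = 2.335%; on $60,000,000 that is $1,401,000.

$1,400,000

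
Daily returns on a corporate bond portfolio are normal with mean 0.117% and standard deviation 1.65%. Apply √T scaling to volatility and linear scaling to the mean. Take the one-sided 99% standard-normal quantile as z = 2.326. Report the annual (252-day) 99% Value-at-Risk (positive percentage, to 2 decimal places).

σ_{252d} = 1.65% × √252 = 26.193%; μ_{252d} = 252 × 0.117% = 29.484%.
VaR = −(29.484%) + 2.326 × 26.193% = 31.441%.

31.44%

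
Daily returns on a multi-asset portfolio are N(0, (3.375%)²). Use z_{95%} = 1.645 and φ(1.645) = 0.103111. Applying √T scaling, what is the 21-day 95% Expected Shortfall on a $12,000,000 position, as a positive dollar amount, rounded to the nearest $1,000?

σ_{21d} = 3.375% × √21 = 15.466%.
ES multiplier = φ(z)/(1−α) = 0.103111/0.05 = 2.062.
ES = 15.466% × 2.062 = 31.891%; on $12,000,000: $3,826,920.

$3,827,000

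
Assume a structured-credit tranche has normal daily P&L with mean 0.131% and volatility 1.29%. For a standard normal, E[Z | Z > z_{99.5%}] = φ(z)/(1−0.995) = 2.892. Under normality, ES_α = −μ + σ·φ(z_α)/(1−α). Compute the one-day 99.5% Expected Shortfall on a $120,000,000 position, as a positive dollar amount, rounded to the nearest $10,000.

$4,320,000

ES = −(0.131%) + 1.29% × 2.892 = 3.600%.
On $120,000,000: 0.03600 × $120,000,000 = $4,320,000.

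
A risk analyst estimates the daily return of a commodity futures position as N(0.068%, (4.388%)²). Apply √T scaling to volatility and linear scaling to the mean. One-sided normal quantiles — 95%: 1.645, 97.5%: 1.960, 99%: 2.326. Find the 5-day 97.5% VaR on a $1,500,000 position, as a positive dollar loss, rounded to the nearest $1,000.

$283,000

σ_{5d} = 4.388% × √5 = 9.812%; μ_{5d} = 5 × 0.068% = 0.340%.
VaR = −(0.340%) + 1.960 × 9.812% = 18.892%.
On $1,500,000: 0.18892 × $1,500,000 = $283,380.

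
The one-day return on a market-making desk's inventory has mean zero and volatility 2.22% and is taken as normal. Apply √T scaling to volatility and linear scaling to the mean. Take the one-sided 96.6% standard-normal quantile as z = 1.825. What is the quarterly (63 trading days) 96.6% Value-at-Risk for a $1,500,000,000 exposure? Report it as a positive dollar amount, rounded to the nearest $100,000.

σ_{63d} = 2.22% × √63 = 17.621%.
VaR = 1.825 × 17.621% = 32.158%.
On $1,500,000,000: 0.32158 × $1,500,000,000 = $482,370,000.

$482,400,000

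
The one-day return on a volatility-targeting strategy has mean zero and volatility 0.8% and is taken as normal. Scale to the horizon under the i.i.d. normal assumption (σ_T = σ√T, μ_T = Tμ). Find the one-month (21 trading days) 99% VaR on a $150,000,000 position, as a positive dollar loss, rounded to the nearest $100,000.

$12,800,000

At 99%, z = 2.326.
σ_{21d} = 0.8% × √21 = 3.666%.
VaR = 2.326 × 3.666% = 8.527%.
On $150,000,000: 0.08527 × $150,000,000 = $12,790,500.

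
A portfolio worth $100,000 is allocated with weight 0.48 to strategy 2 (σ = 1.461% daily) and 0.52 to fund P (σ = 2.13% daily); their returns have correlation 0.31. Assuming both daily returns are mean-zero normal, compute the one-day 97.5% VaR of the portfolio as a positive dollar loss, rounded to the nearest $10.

$2,910

σ_p² = 0.48²·1.461² + 0.52²·2.13² + 2·0.31·0.48·0.52·1.461·2.13 = 2.2001 (%²).
σ_p = √2.2001 = 1.483%.
At 97.5%, z = 1.960.
VaR = 1.960 × 1.483% = 2.907%; on $100,000 that is $2,907.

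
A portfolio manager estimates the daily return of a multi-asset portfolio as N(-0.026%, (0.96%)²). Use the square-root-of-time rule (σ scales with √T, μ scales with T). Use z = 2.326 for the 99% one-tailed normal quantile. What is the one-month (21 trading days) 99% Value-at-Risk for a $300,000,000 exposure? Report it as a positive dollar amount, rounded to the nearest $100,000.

$32,300,000

σ_{21d} = 0.96% × √21 = 4.399%; μ_{21d} = 21 × -0.026% = -0.546%.
VaR = −(-0.546%) + 2.326 × 4.399% = 10.778%.
On $300,000,000: 0.10778 × $300,000,000 = $32,334,000.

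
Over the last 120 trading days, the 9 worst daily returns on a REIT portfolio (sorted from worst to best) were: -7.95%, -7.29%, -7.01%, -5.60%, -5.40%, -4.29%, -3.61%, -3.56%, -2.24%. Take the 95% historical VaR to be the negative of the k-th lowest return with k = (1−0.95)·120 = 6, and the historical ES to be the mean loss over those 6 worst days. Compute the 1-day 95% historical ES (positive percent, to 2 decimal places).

6.26%

The 6 worst returns sum to -37.54%.
ES = −(-37.54%) / 6 = 6.2566…% ≈ 6.26%.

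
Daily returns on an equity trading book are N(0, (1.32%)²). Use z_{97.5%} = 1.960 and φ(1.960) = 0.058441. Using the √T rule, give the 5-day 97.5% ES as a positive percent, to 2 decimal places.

6.90%

σ_{5d} = 1.32% × √5 = 2.952%.
ES multiplier = φ(z)/(1−α) = 0.058441/0.025 = 2.338.
ES = 2.952% × 2.338 = 6.902%.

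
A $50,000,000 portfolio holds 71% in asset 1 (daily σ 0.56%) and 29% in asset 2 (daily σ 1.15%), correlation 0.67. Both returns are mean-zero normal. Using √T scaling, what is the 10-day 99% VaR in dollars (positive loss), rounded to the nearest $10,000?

$2,460,000

σ_p = √(0.71²·0.56² + 0.29²·1.15² + 2·0.67·0.71·0.29·0.56·1.15) = 0.669%.
σ_{10d} = 0.669% × √10 = 2.116%.
z(99%) = 2.326.
VaR = 2.326 × 2.116% = 4.922%; on $50,000,000 that is $2,461,000.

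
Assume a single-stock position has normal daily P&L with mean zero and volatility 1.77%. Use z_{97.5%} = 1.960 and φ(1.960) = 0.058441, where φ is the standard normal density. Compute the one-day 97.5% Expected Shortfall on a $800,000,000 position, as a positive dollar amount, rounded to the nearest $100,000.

Tail multiplier: φ(z)/(1−α) = 0.058441 / 0.025 = 2.338.
ES = 1.77% × 2.338 = 4.138%.
On $800,000,000: 0.04138 × $800,000,000 = $33,104,000.

$33,100,000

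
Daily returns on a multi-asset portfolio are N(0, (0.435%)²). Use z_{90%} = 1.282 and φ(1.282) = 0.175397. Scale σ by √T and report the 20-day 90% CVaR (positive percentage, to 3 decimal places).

σ_{20d} = 0.435% × √20 = 1.945%.
ES multiplier = φ(z)/(1−α) = 0.175397/0.1 = 1.754.
ES = 1.945% × 1.754 = 3.412%.

3.412%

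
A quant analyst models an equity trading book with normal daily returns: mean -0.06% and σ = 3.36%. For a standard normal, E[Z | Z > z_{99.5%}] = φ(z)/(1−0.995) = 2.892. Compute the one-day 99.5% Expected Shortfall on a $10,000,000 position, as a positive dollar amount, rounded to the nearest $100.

ES = −(-0.06%) + 3.36% × 2.892 = 9.777%.
On $10,000,000: 0.09777 × $10,000,000 = $977,700.

$977,700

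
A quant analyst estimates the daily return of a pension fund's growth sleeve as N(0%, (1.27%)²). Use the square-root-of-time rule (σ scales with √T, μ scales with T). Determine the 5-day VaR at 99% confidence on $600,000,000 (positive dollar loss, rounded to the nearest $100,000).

$39,600,000

At 99%, z = 2.326.
σ_{5d} = 1.27% × √5 = 2.840%.
VaR = 2.326 × 2.840% = 6.606%.
On $600,000,000: 0.06606 × $600,000,000 = $39,636,000.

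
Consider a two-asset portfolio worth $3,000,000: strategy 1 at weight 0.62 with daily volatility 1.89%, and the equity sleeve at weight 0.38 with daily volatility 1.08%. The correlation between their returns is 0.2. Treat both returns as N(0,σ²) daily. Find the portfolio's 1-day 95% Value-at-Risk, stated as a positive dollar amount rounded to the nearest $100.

$65,000

σ_p² = 0.62²·1.89² + 0.38²·1.08² + 2·0.2·0.62·0.38·1.89·1.08 = 1.7339 (%²).
σ_p = √1.7339 = 1.317%.
At 95%, z = 1.645.
VaR = 1.645 × 1.317% = 2.166%; on $3,000,000 that is $64,980.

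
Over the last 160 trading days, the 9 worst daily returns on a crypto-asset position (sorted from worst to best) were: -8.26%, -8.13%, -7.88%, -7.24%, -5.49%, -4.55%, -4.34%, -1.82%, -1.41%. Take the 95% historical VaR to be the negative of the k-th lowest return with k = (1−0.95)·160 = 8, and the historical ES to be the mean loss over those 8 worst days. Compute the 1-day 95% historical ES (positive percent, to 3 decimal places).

5.964%

The 8 worst returns sum to -47.71%.
ES = −(-47.71%) / 8 = 5.96375% ≈ 5.964%.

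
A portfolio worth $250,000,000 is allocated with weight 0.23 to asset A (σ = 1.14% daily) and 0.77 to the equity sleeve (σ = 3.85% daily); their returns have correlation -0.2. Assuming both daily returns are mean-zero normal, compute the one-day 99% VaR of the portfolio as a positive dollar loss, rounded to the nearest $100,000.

$17,000,000

σ_p² = 0.23²·1.14² + 0.77²·3.85² + 2·-0.2·0.23·0.77·1.14·3.85 = 8.5461 (%²).
σ_p = √8.5461 = 2.923%.
At 99%, z = 2.326.
VaR = 2.326 × 2.923% = 6.799%; on $250,000,000 that is $16,997,500.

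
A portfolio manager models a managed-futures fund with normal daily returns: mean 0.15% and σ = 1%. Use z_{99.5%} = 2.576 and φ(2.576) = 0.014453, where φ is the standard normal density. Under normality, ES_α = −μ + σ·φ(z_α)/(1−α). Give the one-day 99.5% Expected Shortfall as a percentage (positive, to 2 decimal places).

2.74%

Tail multiplier: φ(z)/(1−α) = 0.014453 / 0.005 = 2.891.
ES = −(0.15%) + 1% × 2.891 = 2.741%.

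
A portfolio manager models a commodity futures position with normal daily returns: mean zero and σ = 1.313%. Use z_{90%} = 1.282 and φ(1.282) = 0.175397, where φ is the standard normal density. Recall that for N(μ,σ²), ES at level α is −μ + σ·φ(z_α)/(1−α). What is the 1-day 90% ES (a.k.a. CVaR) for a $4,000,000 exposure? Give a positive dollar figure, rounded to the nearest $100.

Tail multiplier: φ(z)/(1−α) = 0.175397 / 0.1 = 1.754.
ES = 1.313% × 1.754 = 2.303%.
On $4,000,000: 0.02303 × $4,000,000 = $92,120.

$92,100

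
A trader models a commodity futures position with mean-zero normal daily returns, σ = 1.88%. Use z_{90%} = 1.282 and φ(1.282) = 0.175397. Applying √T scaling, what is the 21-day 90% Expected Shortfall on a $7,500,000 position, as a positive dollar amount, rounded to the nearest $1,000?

σ_{21d} = 1.88% × √21 = 8.615%.
ES multiplier = φ(z)/(1−α) = 0.175397/0.1 = 1.754.
ES = 8.615% × 1.754 = 15.111%; on $7,500,000: $1,133,325.

$1,133,000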